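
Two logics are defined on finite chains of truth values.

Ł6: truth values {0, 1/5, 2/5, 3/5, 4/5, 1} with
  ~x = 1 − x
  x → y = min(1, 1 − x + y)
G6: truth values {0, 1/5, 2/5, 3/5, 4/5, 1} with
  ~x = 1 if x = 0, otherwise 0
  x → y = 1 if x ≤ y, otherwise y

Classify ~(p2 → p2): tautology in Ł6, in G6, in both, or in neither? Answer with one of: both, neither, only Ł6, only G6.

In Ł6: at p2 = 0 the value is 0 — not a tautology.
In G6: at p2 = 0 the value is 0 — not a tautology.

neither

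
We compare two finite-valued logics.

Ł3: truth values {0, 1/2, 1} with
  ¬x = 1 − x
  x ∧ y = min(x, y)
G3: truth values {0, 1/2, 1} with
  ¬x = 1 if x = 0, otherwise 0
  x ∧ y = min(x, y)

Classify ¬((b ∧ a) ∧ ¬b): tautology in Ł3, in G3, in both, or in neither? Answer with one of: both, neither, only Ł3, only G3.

In Ł3: at a = 1/2, b = 1/2 the value is 1/2 — not a tautology.
In G3: every assignment gives 1 — tautology.

only G3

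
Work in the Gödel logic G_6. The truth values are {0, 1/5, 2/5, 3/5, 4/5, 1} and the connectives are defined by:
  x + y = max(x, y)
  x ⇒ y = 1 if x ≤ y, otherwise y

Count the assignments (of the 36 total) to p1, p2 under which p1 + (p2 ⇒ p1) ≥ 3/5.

value 1: 21 assignments (counts)
value 4/5: 1 assignment (counts)
value 3/5: 2 assignments (counts)
value 2/5: 3 assignments
value 1/5: 4 assignments
value 0: 5 assignments
So 24 of the 36 assignments meet the threshold.

24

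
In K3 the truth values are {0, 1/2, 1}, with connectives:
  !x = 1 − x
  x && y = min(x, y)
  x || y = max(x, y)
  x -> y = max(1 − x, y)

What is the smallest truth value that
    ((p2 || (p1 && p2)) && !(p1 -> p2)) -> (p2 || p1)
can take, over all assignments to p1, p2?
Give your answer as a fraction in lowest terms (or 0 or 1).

Take p1 = 1/2, p2 = 1/2:
p1 && p2 = 1/2 && 1/2 = 1/2
p2 || (p1 && p2) = 1/2 || 1/2 = 1/2
p1 -> p2 = 1/2 -> 1/2 = 1/2
!(p1 -> p2) = !1/2 = 1/2
(p2 || (p1 && p2)) && !(p1 -> p2) = 1/2 && 1/2 = 1/2
p2 || p1 = 1/2 || 1/2 = 1/2
((p2 || (p1 && p2)) && !(p1 -> p2)) -> (p2 || p1) = 1/2 -> 1/2 = 1/2
No assignment yields a value below 1/2, so this is the minimum.

1/2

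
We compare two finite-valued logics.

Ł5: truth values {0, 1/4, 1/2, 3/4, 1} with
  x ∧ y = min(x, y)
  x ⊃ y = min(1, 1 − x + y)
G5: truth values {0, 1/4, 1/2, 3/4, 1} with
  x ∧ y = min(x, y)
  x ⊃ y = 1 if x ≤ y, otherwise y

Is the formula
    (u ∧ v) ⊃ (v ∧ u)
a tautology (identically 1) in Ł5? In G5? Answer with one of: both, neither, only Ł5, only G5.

both

In Ł5: every assignment gives 1 — tautology.
In G5: every assignment gives 1 — tautology.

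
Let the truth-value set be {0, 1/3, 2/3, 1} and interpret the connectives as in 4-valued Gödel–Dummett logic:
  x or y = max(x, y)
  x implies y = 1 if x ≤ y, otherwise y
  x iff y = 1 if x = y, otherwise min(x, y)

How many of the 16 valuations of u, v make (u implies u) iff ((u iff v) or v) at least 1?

u = 0, v = 0 ↦ 1  ≥
u = 0, v = 1/3 ↦ 1/3  <
u = 0, v = 2/3 ↦ 2/3  <
u = 0, v = 1 ↦ 1  ≥
u = 1/3, v = 0 ↦ 0  <
u = 1/3, v = 1/3 ↦ 1  ≥
u = 1/3, v = 2/3 ↦ 2/3  <
u = 1/3, v = 1 ↦ 1  ≥
u = 2/3, v = 0 ↦ 0  <
u = 2/3, v = 1/3 ↦ 1/3  <
u = 2/3, v = 2/3 ↦ 1  ≥
u = 2/3, v = 1 ↦ 1  ≥
u = 1, v = 0 ↦ 0  <
u = 1, v = 1/3 ↦ 1/3  <
u = 1, v = 2/3 ↦ 2/3  <
u = 1, v = 1 ↦ 1  ≥
So 7 of the 16 assignments meet the threshold.

7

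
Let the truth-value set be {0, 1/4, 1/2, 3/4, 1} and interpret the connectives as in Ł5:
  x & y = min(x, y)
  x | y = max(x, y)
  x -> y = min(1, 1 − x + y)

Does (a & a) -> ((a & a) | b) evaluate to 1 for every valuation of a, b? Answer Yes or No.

Yes

At a = 1/4, b = 1, for instance:
a & a = 1/4 & 1/4 = 1/4
(a & a) | b = 1/4 | 1 = 1
(a & a) -> ((a & a) | b) = 1/4 -> 1 = 1
and checking the remaining 24 assignments likewise gives ≥ 1 in every case.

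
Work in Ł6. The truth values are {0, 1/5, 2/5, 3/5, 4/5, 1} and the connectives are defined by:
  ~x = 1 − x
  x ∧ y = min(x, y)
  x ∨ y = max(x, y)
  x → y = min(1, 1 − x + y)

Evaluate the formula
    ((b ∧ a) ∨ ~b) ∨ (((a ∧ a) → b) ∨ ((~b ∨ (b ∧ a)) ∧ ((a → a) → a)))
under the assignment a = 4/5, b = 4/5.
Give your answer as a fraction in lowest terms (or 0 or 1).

b ∧ a = 4/5 ∧ 4/5 = 4/5
~b = ~4/5 = 1/5
(b ∧ a) ∨ ~b = 4/5 ∨ 1/5 = 4/5
a ∧ a = 4/5 ∧ 4/5 = 4/5
(a ∧ a) → b = 4/5 → 4/5 = 1
~b = ~4/5 = 1/5
b ∧ a = 4/5 ∧ 4/5 = 4/5
~b ∨ (b ∧ a) = 1/5 ∨ 4/5 = 4/5
a → a = 4/5 → 4/5 = 1
(a → a) → a = 1 → 4/5 = 4/5
(~b ∨ (b ∧ a)) ∧ ((a → a) → a) = 4/5 ∧ 4/5 = 4/5
((a ∧ a) → b) ∨ ((~b ∨ (b ∧ a)) ∧ ((a → a) → a)) = 1 ∨ 4/5 = 1
((b ∧ a) ∨ ~b) ∨ (((a ∧ a) → b) ∨ ((~b ∨ (b ∧ a)) ∧ ((a → a) → a))) = 4/5 ∨ 1 = 1

1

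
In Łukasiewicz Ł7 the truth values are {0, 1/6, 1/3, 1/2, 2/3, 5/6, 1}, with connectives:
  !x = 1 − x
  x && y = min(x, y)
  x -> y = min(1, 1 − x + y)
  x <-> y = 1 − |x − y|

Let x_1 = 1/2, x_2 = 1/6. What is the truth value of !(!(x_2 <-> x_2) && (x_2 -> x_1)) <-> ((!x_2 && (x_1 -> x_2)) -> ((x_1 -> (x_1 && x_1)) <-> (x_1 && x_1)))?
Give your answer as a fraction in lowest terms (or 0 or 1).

5/6

x_2 <-> x_2 = 1/6 <-> 1/6 = 1
!(x_2 <-> x_2) = !1 = 0
x_2 -> x_1 = 1/6 -> 1/2 = 1
!(x_2 <-> x_2) && (x_2 -> x_1) = 0 && 1 = 0
!(!(x_2 <-> x_2) && (x_2 -> x_1)) = !0 = 1
!x_2 = !1/6 = 5/6
x_1 -> x_2 = 1/2 -> 1/6 = 2/3
!x_2 && (x_1 -> x_2) = 5/6 && 2/3 = 2/3
x_1 && x_1 = 1/2 && 1/2 = 1/2
x_1 -> (x_1 && x_1) = 1/2 -> 1/2 = 1
x_1 && x_1 = 1/2 && 1/2 = 1/2
(x_1 -> (x_1 && x_1)) <-> (x_1 && x_1) = 1 <-> 1/2 = 1/2
(!x_2 && (x_1 -> x_2)) -> ((x_1 -> (x_1 && x_1)) <-> (x_1 && x_1)) = 2/3 -> 1/2 = 5/6
!(!(x_2 <-> x_2) && (x_2 -> x_1)) <-> ((!x_2 && (x_1 -> x_2)) -> ((x_1 -> (x_1 && x_1)) <-> (x_1 && x_1))) = 1 <-> 5/6 = 5/6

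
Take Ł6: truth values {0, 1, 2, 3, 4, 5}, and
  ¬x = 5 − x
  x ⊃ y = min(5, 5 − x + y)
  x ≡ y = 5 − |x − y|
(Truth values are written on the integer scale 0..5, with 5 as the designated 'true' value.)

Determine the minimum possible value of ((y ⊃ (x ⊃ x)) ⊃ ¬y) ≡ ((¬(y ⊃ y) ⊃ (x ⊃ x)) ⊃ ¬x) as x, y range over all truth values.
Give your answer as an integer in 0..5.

0

Take x = 0, y = 5:
x ⊃ x = 0 ⊃ 0 = 5
y ⊃ (x ⊃ x) = 5 ⊃ 5 = 5
¬y = ¬5 = 0
(y ⊃ (x ⊃ x)) ⊃ ¬y = 5 ⊃ 0 = 0
y ⊃ y = 5 ⊃ 5 = 5
¬(y ⊃ y) = ¬5 = 0
x ⊃ x = 0 ⊃ 0 = 5
¬(y ⊃ y) ⊃ (x ⊃ x) = 0 ⊃ 5 = 5
¬x = ¬0 = 5
(¬(y ⊃ y) ⊃ (x ⊃ x)) ⊃ ¬x = 5 ⊃ 5 = 5
((y ⊃ (x ⊃ x)) ⊃ ¬y) ≡ ((¬(y ⊃ y) ⊃ (x ⊃ x)) ⊃ ¬x) = 0 ≡ 5 = 0
No assignment yields a value below 0, so this is the minimum.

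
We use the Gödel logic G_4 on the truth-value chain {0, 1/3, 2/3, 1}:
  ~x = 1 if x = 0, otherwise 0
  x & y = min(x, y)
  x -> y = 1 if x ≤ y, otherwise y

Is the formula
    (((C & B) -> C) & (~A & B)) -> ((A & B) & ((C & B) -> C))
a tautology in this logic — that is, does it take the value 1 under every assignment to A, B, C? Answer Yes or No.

Counterexample: take A = 0, B = 1/3, C = 0.
C & B = 0 & 1/3 = 0
(C & B) -> C = 0 -> 0 = 1
~A = ~0 = 1
~A & B = 1 & 1/3 = 1/3
((C & B) -> C) & (~A & B) = 1 & 1/3 = 1/3
A & B = 0 & 1/3 = 0
C & B = 0 & 1/3 = 0
(C & B) -> C = 0 -> 0 = 1
(A & B) & ((C & B) -> C) = 0 & 1 = 0
(((C & B) -> C) & (~A & B)) -> ((A & B) & ((C & B) -> C)) = 1/3 -> 0 = 0
This gives 0 ≠ 1.

No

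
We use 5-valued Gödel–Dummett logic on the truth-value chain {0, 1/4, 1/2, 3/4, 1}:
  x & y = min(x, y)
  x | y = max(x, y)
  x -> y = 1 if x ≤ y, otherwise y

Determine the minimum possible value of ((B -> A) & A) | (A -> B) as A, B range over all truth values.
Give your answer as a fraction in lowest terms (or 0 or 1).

1/4

Take A = 1/4, B = 0:
B -> A = 0 -> 1/4 = 1
(B -> A) & A = 1 & 1/4 = 1/4
A -> B = 1/4 -> 0 = 0
((B -> A) & A) | (A -> B) = 1/4 | 0 = 1/4
No assignment yields a value below 1/4, so this is the minimum.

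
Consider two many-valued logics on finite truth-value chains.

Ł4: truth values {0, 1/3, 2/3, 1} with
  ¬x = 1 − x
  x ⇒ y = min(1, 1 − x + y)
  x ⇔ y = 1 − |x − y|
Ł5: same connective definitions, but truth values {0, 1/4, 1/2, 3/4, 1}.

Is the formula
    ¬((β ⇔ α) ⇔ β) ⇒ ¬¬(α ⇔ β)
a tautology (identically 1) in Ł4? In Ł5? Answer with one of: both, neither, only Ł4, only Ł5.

neither

In Ł4: at α = 0, β = 1 the value is 0 — not a tautology.
In Ł5: at α = 0, β = 3/4 the value is 3/4 — not a tautology.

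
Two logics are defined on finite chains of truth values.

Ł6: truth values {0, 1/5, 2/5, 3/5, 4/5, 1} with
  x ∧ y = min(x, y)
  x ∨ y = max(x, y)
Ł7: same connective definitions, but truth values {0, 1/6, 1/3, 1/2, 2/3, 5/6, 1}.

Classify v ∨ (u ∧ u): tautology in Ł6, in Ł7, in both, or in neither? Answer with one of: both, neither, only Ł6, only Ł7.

In Ł6: at u = 0, v = 0 the value is 0 — not a tautology.
In Ł7: at u = 0, v = 0 the value is 0 — not a tautology.

neither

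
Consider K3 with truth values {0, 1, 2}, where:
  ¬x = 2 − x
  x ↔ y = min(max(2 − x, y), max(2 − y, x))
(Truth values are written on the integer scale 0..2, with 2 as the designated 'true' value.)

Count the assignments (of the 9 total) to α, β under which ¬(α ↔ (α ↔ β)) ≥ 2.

α = 0, β = 0 ↦ 2  ≥
α = 0, β = 1 ↦ 1  <
α = 0, β = 2 ↦ 0  <
α = 1, β = 0 ↦ 1  <
α = 1, β = 1 ↦ 1  <
α = 1, β = 2 ↦ 1  <
α = 2, β = 0 ↦ 2  ≥
α = 2, β = 1 ↦ 1  <
α = 2, β = 2 ↦ 0  <
So 2 of the 9 assignments meet the threshold.

2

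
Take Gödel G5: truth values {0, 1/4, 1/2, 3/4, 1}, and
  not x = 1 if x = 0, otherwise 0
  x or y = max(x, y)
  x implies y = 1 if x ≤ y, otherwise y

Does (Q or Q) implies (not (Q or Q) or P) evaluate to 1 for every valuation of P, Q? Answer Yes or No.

Counterexample: take P = 0, Q = 1/4.
Q or Q = 1/4 or 1/4 = 1/4
Q or Q = 1/4 or 1/4 = 1/4
not (Q or Q) = not 1/4 = 0
not (Q or Q) or P = 0 or 0 = 0
(Q or Q) implies (not (Q or Q) or P) = 1/4 implies 0 = 0
This gives 0 ≠ 1.

No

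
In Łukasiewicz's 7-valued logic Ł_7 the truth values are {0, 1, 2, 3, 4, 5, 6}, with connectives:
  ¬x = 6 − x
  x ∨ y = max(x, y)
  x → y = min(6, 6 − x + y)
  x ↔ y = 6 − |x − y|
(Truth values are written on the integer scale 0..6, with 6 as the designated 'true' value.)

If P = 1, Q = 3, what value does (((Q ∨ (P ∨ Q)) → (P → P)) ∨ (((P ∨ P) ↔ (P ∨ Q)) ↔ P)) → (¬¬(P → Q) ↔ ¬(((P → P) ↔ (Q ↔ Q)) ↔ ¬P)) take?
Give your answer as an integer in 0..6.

1

P ∨ Q = 1 ∨ 3 = 3
Q ∨ (P ∨ Q) = 3 ∨ 3 = 3
P → P = 1 → 1 = 6
(Q ∨ (P ∨ Q)) → (P → P) = 3 → 6 = 6
P ∨ P = 1 ∨ 1 = 1
P ∨ Q = 1 ∨ 3 = 3
(P ∨ P) ↔ (P ∨ Q) = 1 ↔ 3 = 4
((P ∨ P) ↔ (P ∨ Q)) ↔ P = 4 ↔ 1 = 3
((Q ∨ (P ∨ Q)) → (P → P)) ∨ (((P ∨ P) ↔ (P ∨ Q)) ↔ P) = 6 ∨ 3 = 6
P → Q = 1 → 3 = 6
¬(P → Q) = ¬6 = 0
¬¬(P → Q) = ¬0 = 6
P → P = 1 → 1 = 6
Q ↔ Q = 3 ↔ 3 = 6
(P → P) ↔ (Q ↔ Q) = 6 ↔ 6 = 6
¬P = ¬1 = 5
((P → P) ↔ (Q ↔ Q)) ↔ ¬P = 6 ↔ 5 = 5
¬(((P → P) ↔ (Q ↔ Q)) ↔ ¬P) = ¬5 = 1
¬¬(P → Q) ↔ ¬(((P → P) ↔ (Q ↔ Q)) ↔ ¬P) = 6 ↔ 1 = 1
(((Q ∨ (P ∨ Q)) → (P → P)) ∨ (((P ∨ P) ↔ (P ∨ Q)) ↔ P)) → (¬¬(P → Q) ↔ ¬(((P → P) ↔ (Q ↔ Q)) ↔ ¬P)) = 6 → 1 = 1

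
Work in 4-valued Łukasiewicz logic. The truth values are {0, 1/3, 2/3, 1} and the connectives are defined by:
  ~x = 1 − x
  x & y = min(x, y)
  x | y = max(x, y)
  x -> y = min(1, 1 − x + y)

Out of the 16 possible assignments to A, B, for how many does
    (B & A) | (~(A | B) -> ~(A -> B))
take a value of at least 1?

A = 0, B = 0 ↦ 0  <
A = 0, B = 1/3 ↦ 1/3  <
A = 0, B = 2/3 ↦ 2/3  <
A = 0, B = 1 ↦ 1  ≥
A = 1/3, B = 0 ↦ 2/3  <
A = 1/3, B = 1/3 ↦ 1/3  <
A = 1/3, B = 2/3 ↦ 2/3  <
A = 1/3, B = 1 ↦ 1  ≥
A = 2/3, B = 0 ↦ 1  ≥
A = 2/3, B = 1/3 ↦ 1  ≥
A = 2/3, B = 2/3 ↦ 2/3  <
A = 2/3, B = 1 ↦ 1  ≥
A = 1, B = 0 ↦ 1  ≥
A = 1, B = 1/3 ↦ 1  ≥
A = 1, B = 2/3 ↦ 1  ≥
A = 1, B = 1 ↦ 1  ≥
So 9 of the 16 assignments meet the threshold.

9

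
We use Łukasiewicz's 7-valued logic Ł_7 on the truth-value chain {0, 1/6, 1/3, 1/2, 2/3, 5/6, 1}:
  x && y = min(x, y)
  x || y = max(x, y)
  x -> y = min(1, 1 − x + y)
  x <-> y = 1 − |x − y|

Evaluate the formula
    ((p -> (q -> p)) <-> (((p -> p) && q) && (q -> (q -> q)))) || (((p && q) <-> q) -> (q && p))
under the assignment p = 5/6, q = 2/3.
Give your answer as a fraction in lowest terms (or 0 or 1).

2/3

q -> p = 2/3 -> 5/6 = 1
p -> (q -> p) = 5/6 -> 1 = 1
p -> p = 5/6 -> 5/6 = 1
(p -> p) && q = 1 && 2/3 = 2/3
q -> q = 2/3 -> 2/3 = 1
q -> (q -> q) = 2/3 -> 1 = 1
((p -> p) && q) && (q -> (q -> q)) = 2/3 && 1 = 2/3
(p -> (q -> p)) <-> (((p -> p) && q) && (q -> (q -> q))) = 1 <-> 2/3 = 2/3
p && q = 5/6 && 2/3 = 2/3
(p && q) <-> q = 2/3 <-> 2/3 = 1
q && p = 2/3 && 5/6 = 2/3
((p && q) <-> q) -> (q && p) = 1 -> 2/3 = 2/3
((p -> (q -> p)) <-> (((p -> p) && q) && (q -> (q -> q)))) || (((p && q) <-> q) -> (q && p)) = 2/3 || 2/3 = 2/3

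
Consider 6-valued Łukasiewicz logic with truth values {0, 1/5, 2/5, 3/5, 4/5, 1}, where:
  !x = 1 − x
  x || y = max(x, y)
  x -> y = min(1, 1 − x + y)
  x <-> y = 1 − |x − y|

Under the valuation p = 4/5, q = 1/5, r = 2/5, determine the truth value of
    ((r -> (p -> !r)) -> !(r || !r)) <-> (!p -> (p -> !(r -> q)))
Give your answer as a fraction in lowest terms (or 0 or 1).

!r = !2/5 = 3/5
p -> !r = 4/5 -> 3/5 = 4/5
r -> (p -> !r) = 2/5 -> 4/5 = 1
!r = !2/5 = 3/5
r || !r = 2/5 || 3/5 = 3/5
!(r || !r) = !3/5 = 2/5
(r -> (p -> !r)) -> !(r || !r) = 1 -> 2/5 = 2/5
!p = !4/5 = 1/5
r -> q = 2/5 -> 1/5 = 4/5
!(r -> q) = !4/5 = 1/5
p -> !(r -> q) = 4/5 -> 1/5 = 2/5
!p -> (p -> !(r -> q)) = 1/5 -> 2/5 = 1
((r -> (p -> !r)) -> !(r || !r)) <-> (!p -> (p -> !(r -> q))) = 2/5 <-> 1 = 2/5

2/5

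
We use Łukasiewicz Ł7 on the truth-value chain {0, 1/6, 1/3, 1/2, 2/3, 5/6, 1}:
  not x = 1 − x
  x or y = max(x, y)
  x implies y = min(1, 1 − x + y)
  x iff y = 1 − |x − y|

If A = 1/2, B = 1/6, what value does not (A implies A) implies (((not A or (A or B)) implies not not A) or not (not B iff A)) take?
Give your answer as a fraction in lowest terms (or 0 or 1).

1

A implies A = 1/2 implies 1/2 = 1
not (A implies A) = not 1 = 0
not A = not 1/2 = 1/2
A or B = 1/2 or 1/6 = 1/2
not A or (A or B) = 1/2 or 1/2 = 1/2
not A = not 1/2 = 1/2
not not A = not 1/2 = 1/2
(not A or (A or B)) implies not not A = 1/2 implies 1/2 = 1
not B = not 1/6 = 5/6
not B iff A = 5/6 iff 1/2 = 2/3
not (not B iff A) = not 2/3 = 1/3
((not A or (A or B)) implies not not A) or not (not B iff A) = 1 or 1/3 = 1
not (A implies A) implies (((not A or (A or B)) implies not not A) or not (not B iff A)) = 0 implies 1 = 1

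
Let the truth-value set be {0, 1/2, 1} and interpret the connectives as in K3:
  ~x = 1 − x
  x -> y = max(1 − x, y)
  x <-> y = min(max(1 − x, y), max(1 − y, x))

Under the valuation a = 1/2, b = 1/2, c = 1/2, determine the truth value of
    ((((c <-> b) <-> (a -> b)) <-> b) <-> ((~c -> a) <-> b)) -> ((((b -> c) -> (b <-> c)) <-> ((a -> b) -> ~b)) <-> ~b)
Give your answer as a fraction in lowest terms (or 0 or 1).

1/2

c <-> b = 1/2 <-> 1/2 = 1/2
a -> b = 1/2 -> 1/2 = 1/2
(c <-> b) <-> (a -> b) = 1/2 <-> 1/2 = 1/2
((c <-> b) <-> (a -> b)) <-> b = 1/2 <-> 1/2 = 1/2
~c = ~1/2 = 1/2
~c -> a = 1/2 -> 1/2 = 1/2
(~c -> a) <-> b = 1/2 <-> 1/2 = 1/2
(((c <-> b) <-> (a -> b)) <-> b) <-> ((~c -> a) <-> b) = 1/2 <-> 1/2 = 1/2
b -> c = 1/2 -> 1/2 = 1/2
b <-> c = 1/2 <-> 1/2 = 1/2
(b -> c) -> (b <-> c) = 1/2 -> 1/2 = 1/2
a -> b = 1/2 -> 1/2 = 1/2
~b = ~1/2 = 1/2
(a -> b) -> ~b = 1/2 -> 1/2 = 1/2
((b -> c) -> (b <-> c)) <-> ((a -> b) -> ~b) = 1/2 <-> 1/2 = 1/2
~b = ~1/2 = 1/2
(((b -> c) -> (b <-> c)) <-> ((a -> b) -> ~b)) <-> ~b = 1/2 <-> 1/2 = 1/2
((((c <-> b) <-> (a -> b)) <-> b) <-> ((~c -> a) <-> b)) -> ((((b -> c) -> (b <-> c)) <-> ((a -> b) -> ~b)) <-> ~b) = 1/2 -> 1/2 = 1/2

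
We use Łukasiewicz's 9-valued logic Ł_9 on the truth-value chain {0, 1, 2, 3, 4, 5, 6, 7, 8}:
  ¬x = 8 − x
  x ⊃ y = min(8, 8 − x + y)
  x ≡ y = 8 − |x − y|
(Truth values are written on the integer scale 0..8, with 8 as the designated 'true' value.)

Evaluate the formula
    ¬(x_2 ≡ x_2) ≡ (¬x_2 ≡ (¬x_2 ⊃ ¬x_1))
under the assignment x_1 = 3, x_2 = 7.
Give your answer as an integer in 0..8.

x_2 ≡ x_2 = 7 ≡ 7 = 8
¬(x_2 ≡ x_2) = ¬8 = 0
¬x_2 = ¬7 = 1
¬x_2 = ¬7 = 1
¬x_1 = ¬3 = 5
¬x_2 ⊃ ¬x_1 = 1 ⊃ 5 = 8
¬x_2 ≡ (¬x_2 ⊃ ¬x_1) = 1 ≡ 8 = 1
¬(x_2 ≡ x_2) ≡ (¬x_2 ≡ (¬x_2 ⊃ ¬x_1)) = 0 ≡ 1 = 7

7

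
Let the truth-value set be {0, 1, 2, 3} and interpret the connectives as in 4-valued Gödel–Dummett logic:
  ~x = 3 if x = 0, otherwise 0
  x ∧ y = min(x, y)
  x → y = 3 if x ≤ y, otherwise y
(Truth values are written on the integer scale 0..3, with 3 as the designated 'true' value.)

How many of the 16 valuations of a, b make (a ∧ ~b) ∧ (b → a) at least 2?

a = 0, b = 0 ↦ 0  <
a = 0, b = 1 ↦ 0  <
a = 0, b = 2 ↦ 0  <
a = 0, b = 3 ↦ 0  <
a = 1, b = 0 ↦ 1  <
a = 1, b = 1 ↦ 0  <
a = 1, b = 2 ↦ 0  <
a = 1, b = 3 ↦ 0  <
a = 2, b = 0 ↦ 2  ≥
a = 2, b = 1 ↦ 0  <
a = 2, b = 2 ↦ 0  <
a = 2, b = 3 ↦ 0  <
a = 3, b = 0 ↦ 3  ≥
a = 3, b = 1 ↦ 0  <
a = 3, b = 2 ↦ 0  <
a = 3, b = 3 ↦ 0  <
So 2 of the 16 assignments meet the threshold.

2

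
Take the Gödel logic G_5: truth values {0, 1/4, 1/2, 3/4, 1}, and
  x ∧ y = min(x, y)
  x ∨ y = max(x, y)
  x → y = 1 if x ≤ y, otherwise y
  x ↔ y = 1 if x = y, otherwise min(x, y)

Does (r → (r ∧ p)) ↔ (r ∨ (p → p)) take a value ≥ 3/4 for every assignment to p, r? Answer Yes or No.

No

Counterexample: take p = 0, r = 1/4.
r ∧ p = 1/4 ∧ 0 = 0
r → (r ∧ p) = 1/4 → 0 = 0
p → p = 0 → 0 = 1
r ∨ (p → p) = 1/4 ∨ 1 = 1
(r → (r ∧ p)) ↔ (r ∨ (p → p)) = 0 ↔ 1 = 0
This gives 0, which is below 3/4.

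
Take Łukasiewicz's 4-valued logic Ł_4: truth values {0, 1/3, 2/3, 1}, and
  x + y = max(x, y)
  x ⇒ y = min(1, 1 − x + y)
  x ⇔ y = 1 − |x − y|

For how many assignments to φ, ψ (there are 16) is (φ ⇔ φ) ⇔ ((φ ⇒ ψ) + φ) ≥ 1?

φ = 0, ψ = 0 ↦ 1  ≥
φ = 0, ψ = 1/3 ↦ 1  ≥
φ = 0, ψ = 2/3 ↦ 1  ≥
φ = 0, ψ = 1 ↦ 1  ≥
φ = 1/3, ψ = 0 ↦ 2/3  <
φ = 1/3, ψ = 1/3 ↦ 1  ≥
φ = 1/3, ψ = 2/3 ↦ 1  ≥
φ = 1/3, ψ = 1 ↦ 1  ≥
φ = 2/3, ψ = 0 ↦ 2/3  <
φ = 2/3, ψ = 1/3 ↦ 2/3  <
φ = 2/3, ψ = 2/3 ↦ 1  ≥
φ = 2/3, ψ = 1 ↦ 1  ≥
φ = 1, ψ = 0 ↦ 1  ≥
φ = 1, ψ = 1/3 ↦ 1  ≥
φ = 1, ψ = 2/3 ↦ 1  ≥
φ = 1, ψ = 1 ↦ 1  ≥
So 13 of the 16 assignments meet the threshold.

13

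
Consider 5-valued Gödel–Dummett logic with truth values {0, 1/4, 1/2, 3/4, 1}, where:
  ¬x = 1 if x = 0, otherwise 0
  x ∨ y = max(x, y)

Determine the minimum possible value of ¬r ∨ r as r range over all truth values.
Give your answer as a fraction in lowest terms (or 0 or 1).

1/4

Take r = 1/4:
¬r = ¬1/4 = 0
¬r ∨ r = 0 ∨ 1/4 = 1/4
No assignment yields a value below 1/4, so this is the minimum.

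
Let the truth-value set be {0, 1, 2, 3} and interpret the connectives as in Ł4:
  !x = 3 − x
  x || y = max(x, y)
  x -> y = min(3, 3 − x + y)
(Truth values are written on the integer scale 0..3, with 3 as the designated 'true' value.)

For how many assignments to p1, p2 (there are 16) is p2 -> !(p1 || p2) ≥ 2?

p1 = 0, p2 = 0 ↦ 3  ≥
p1 = 0, p2 = 1 ↦ 3  ≥
p1 = 0, p2 = 2 ↦ 2  ≥
p1 = 0, p2 = 3 ↦ 0  <
p1 = 1, p2 = 0 ↦ 3  ≥
p1 = 1, p2 = 1 ↦ 3  ≥
p1 = 1, p2 = 2 ↦ 2  ≥
p1 = 1, p2 = 3 ↦ 0  <
p1 = 2, p2 = 0 ↦ 3  ≥
p1 = 2, p2 = 1 ↦ 3  ≥
p1 = 2, p2 = 2 ↦ 2  ≥
p1 = 2, p2 = 3 ↦ 0  <
p1 = 3, p2 = 0 ↦ 3  ≥
p1 = 3, p2 = 1 ↦ 2  ≥
p1 = 3, p2 = 2 ↦ 1  <
p1 = 3, p2 = 3 ↦ 0  <
So 11 of the 16 assignments meet the threshold.

11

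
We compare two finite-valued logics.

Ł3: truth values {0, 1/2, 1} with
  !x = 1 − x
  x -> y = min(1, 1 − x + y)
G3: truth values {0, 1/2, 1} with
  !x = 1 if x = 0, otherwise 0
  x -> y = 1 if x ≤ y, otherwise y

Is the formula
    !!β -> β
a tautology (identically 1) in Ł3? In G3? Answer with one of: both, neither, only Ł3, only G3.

In Ł3: every assignment gives 1 — tautology.
In G3: at β = 1/2 the value is 1/2 — not a tautology.

only Ł3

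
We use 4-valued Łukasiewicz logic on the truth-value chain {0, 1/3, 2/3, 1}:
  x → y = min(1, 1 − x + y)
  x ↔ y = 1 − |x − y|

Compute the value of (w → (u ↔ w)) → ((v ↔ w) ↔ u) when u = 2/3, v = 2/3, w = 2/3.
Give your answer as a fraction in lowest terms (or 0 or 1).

2/3

u ↔ w = 2/3 ↔ 2/3 = 1
w → (u ↔ w) = 2/3 → 1 = 1
v ↔ w = 2/3 ↔ 2/3 = 1
(v ↔ w) ↔ u = 1 ↔ 2/3 = 2/3
(w → (u ↔ w)) → ((v ↔ w) ↔ u) = 1 → 2/3 = 2/3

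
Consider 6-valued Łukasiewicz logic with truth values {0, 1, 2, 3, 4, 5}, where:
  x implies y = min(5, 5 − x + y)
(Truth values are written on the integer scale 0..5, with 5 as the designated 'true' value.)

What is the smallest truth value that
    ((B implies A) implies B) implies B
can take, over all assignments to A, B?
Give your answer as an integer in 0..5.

Take A = 0, B = 2:
B implies A = 2 implies 0 = 3
(B implies A) implies B = 3 implies 2 = 4
((B implies A) implies B) implies B = 4 implies 2 = 3
No assignment yields a value below 3, so this is the minimum.

3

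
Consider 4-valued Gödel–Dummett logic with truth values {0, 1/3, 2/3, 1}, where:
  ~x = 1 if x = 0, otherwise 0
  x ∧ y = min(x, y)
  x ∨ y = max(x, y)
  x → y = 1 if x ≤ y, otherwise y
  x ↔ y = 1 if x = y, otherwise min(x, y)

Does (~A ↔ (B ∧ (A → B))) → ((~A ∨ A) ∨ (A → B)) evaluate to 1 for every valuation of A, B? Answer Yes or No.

Counterexample: take A = 1/3, B = 0.
~A = ~1/3 = 0
A → B = 1/3 → 0 = 0
B ∧ (A → B) = 0 ∧ 0 = 0
~A ↔ (B ∧ (A → B)) = 0 ↔ 0 = 1
~A = ~1/3 = 0
~A ∨ A = 0 ∨ 1/3 = 1/3
A → B = 1/3 → 0 = 0
(~A ∨ A) ∨ (A → B) = 1/3 ∨ 0 = 1/3
(~A ↔ (B ∧ (A → B))) → ((~A ∨ A) ∨ (A → B)) = 1 → 1/3 = 1/3
This gives 1/3 ≠ 1.

No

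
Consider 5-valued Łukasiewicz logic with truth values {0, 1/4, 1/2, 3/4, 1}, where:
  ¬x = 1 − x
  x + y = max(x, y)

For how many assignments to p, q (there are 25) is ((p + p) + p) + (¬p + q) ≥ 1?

value 1: 13 assignments (counts)
value 3/4: 9 assignments
value 1/2: 3 assignments
So 13 of the 25 assignments meet the threshold.

13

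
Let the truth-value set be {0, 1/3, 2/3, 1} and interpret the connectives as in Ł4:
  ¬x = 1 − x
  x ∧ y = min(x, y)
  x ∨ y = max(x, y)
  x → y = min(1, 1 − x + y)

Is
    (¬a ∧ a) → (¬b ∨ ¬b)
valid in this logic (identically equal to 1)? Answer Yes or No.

No

Counterexample: take a = 1/3, b = 1.
¬a = ¬1/3 = 2/3
¬a ∧ a = 2/3 ∧ 1/3 = 1/3
¬b = ¬1 = 0
¬b = ¬1 = 0
¬b ∨ ¬b = 0 ∨ 0 = 0
(¬a ∧ a) → (¬b ∨ ¬b) = 1/3 → 0 = 2/3
This gives 2/3 ≠ 1.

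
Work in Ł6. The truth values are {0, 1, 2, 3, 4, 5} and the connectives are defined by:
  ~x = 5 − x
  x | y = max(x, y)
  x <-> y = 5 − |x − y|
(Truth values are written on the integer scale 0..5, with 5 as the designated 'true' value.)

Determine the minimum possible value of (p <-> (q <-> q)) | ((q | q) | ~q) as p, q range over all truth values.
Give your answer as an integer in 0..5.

3

Take p = 0, q = 2:
q <-> q = 2 <-> 2 = 5
p <-> (q <-> q) = 0 <-> 5 = 0
q | q = 2 | 2 = 2
~q = ~2 = 3
(q | q) | ~q = 2 | 3 = 3
(p <-> (q <-> q)) | ((q | q) | ~q) = 0 | 3 = 3
No assignment yields a value below 3, so this is the minimum.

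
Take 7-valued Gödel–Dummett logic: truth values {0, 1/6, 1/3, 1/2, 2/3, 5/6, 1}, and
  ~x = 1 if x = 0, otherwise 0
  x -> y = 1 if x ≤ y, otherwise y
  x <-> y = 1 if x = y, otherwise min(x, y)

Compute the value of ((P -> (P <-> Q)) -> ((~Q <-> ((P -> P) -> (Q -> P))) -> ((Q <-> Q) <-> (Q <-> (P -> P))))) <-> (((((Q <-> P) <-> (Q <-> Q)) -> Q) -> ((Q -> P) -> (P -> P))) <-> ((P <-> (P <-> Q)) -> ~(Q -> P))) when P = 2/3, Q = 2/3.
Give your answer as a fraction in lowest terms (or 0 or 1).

P <-> Q = 2/3 <-> 2/3 = 1
P -> (P <-> Q) = 2/3 -> 1 = 1
~Q = ~2/3 = 0
P -> P = 2/3 -> 2/3 = 1
Q -> P = 2/3 -> 2/3 = 1
(P -> P) -> (Q -> P) = 1 -> 1 = 1
~Q <-> ((P -> P) -> (Q -> P)) = 0 <-> 1 = 0
Q <-> Q = 2/3 <-> 2/3 = 1
P -> P = 2/3 -> 2/3 = 1
Q <-> (P -> P) = 2/3 <-> 1 = 2/3
(Q <-> Q) <-> (Q <-> (P -> P)) = 1 <-> 2/3 = 2/3
(~Q <-> ((P -> P) -> (Q -> P))) -> ((Q <-> Q) <-> (Q <-> (P -> P))) = 0 -> 2/3 = 1
(P -> (P <-> Q)) -> ((~Q <-> ((P -> P) -> (Q -> P))) -> ((Q <-> Q) <-> (Q <-> (P -> P)))) = 1 -> 1 = 1
Q <-> P = 2/3 <-> 2/3 = 1
Q <-> Q = 2/3 <-> 2/3 = 1
(Q <-> P) <-> (Q <-> Q) = 1 <-> 1 = 1
((Q <-> P) <-> (Q <-> Q)) -> Q = 1 -> 2/3 = 2/3
Q -> P = 2/3 -> 2/3 = 1
P -> P = 2/3 -> 2/3 = 1
(Q -> P) -> (P -> P) = 1 -> 1 = 1
(((Q <-> P) <-> (Q <-> Q)) -> Q) -> ((Q -> P) -> (P -> P)) = 2/3 -> 1 = 1
P <-> Q = 2/3 <-> 2/3 = 1
P <-> (P <-> Q) = 2/3 <-> 1 = 2/3
Q -> P = 2/3 -> 2/3 = 1
~(Q -> P) = ~1 = 0
(P <-> (P <-> Q)) -> ~(Q -> P) = 2/3 -> 0 = 0
((((Q <-> P) <-> (Q <-> Q)) -> Q) -> ((Q -> P) -> (P -> P))) <-> ((P <-> (P <-> Q)) -> ~(Q -> P)) = 1 <-> 0 = 0
((P -> (P <-> Q)) -> ((~Q <-> ((P -> P) -> (Q -> P))) -> ((Q <-> Q) <-> (Q <-> (P -> P))))) <-> (((((Q <-> P) <-> (Q <-> Q)) -> Q) -> ((Q -> P) -> (P -> P))) <-> ((P <-> (P <-> Q)) -> ~(Q -> P))) = 1 <-> 0 = 0

0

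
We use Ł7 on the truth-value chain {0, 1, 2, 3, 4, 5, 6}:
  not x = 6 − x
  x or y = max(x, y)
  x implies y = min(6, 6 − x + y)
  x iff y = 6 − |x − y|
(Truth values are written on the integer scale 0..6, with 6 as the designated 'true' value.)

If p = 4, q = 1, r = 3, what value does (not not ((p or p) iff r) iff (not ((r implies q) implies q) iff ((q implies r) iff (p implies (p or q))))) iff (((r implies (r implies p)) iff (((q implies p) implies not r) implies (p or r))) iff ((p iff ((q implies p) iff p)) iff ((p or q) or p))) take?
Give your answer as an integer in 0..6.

p or p = 4 or 4 = 4
(p or p) iff r = 4 iff 3 = 5
not ((p or p) iff r) = not 5 = 1
not not ((p or p) iff r) = not 1 = 5
r implies q = 3 implies 1 = 4
(r implies q) implies q = 4 implies 1 = 3
not ((r implies q) implies q) = not 3 = 3
q implies r = 1 implies 3 = 6
p or q = 4 or 1 = 4
p implies (p or q) = 4 implies 4 = 6
(q implies r) iff (p implies (p or q)) = 6 iff 6 = 6
not ((r implies q) implies q) iff ((q implies r) iff (p implies (p or q))) = 3 iff 6 = 3
not not ((p or p) iff r) iff (not ((r implies q) implies q) iff ((q implies r) iff (p implies (p or q)))) = 5 iff 3 = 4
r implies p = 3 implies 4 = 6
r implies (r implies p) = 3 implies 6 = 6
q implies p = 1 implies 4 = 6
not r = not 3 = 3
(q implies p) implies not r = 6 implies 3 = 3
p or r = 4 or 3 = 4
((q implies p) implies not r) implies (p or r) = 3 implies 4 = 6
(r implies (r implies p)) iff (((q implies p) implies not r) implies (p or r)) = 6 iff 6 = 6
q implies p = 1 implies 4 = 6
(q implies p) iff p = 6 iff 4 = 4
p iff ((q implies p) iff p) = 4 iff 4 = 6
p or q = 4 or 1 = 4
(p or q) or p = 4 or 4 = 4
(p iff ((q implies p) iff p)) iff ((p or q) or p) = 6 iff 4 = 4
((r implies (r implies p)) iff (((q implies p) implies not r) implies (p or r))) iff ((p iff ((q implies p) iff p)) iff ((p or q) or p)) = 6 iff 4 = 4
(not not ((p or p) iff r) iff (not ((r implies q) implies q) iff ((q implies r) iff (p implies (p or q))))) iff (((r implies (r implies p)) iff (((q implies p) implies not r) implies (p or r))) iff ((p iff ((q implies p) iff p)) iff ((p or q) or p))) = 4 iff 4 = 6

6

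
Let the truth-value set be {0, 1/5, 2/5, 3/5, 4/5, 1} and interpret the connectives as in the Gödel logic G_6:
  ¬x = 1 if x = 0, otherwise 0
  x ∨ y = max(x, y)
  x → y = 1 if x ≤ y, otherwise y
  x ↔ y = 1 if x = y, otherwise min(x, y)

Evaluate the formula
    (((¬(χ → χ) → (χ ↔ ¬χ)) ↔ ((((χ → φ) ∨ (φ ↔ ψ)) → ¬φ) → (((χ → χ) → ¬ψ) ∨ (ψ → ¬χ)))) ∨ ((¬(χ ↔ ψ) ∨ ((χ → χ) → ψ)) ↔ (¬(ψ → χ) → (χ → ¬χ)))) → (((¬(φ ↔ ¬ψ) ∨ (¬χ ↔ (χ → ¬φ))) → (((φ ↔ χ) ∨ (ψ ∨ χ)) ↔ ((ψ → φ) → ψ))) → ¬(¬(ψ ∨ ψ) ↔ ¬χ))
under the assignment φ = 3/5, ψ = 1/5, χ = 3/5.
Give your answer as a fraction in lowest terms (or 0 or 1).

χ → χ = 3/5 → 3/5 = 1
¬(χ → χ) = ¬1 = 0
¬χ = ¬3/5 = 0
χ ↔ ¬χ = 3/5 ↔ 0 = 0
¬(χ → χ) → (χ ↔ ¬χ) = 0 → 0 = 1
χ → φ = 3/5 → 3/5 = 1
φ ↔ ψ = 3/5 ↔ 1/5 = 1/5
(χ → φ) ∨ (φ ↔ ψ) = 1 ∨ 1/5 = 1
¬φ = ¬3/5 = 0
((χ → φ) ∨ (φ ↔ ψ)) → ¬φ = 1 → 0 = 0
χ → χ = 3/5 → 3/5 = 1
¬ψ = ¬1/5 = 0
(χ → χ) → ¬ψ = 1 → 0 = 0
¬χ = ¬3/5 = 0
ψ → ¬χ = 1/5 → 0 = 0
((χ → χ) → ¬ψ) ∨ (ψ → ¬χ) = 0 ∨ 0 = 0
(((χ → φ) ∨ (φ ↔ ψ)) → ¬φ) → (((χ → χ) → ¬ψ) ∨ (ψ → ¬χ)) = 0 → 0 = 1
(¬(χ → χ) → (χ ↔ ¬χ)) ↔ ((((χ → φ) ∨ (φ ↔ ψ)) → ¬φ) → (((χ → χ) → ¬ψ) ∨ (ψ → ¬χ))) = 1 ↔ 1 = 1
χ ↔ ψ = 3/5 ↔ 1/5 = 1/5
¬(χ ↔ ψ) = ¬1/5 = 0
χ → χ = 3/5 → 3/5 = 1
(χ → χ) → ψ = 1 → 1/5 = 1/5
¬(χ ↔ ψ) ∨ ((χ → χ) → ψ) = 0 ∨ 1/5 = 1/5
ψ → χ = 1/5 → 3/5 = 1
¬(ψ → χ) = ¬1 = 0
¬χ = ¬3/5 = 0
χ → ¬χ = 3/5 → 0 = 0
¬(ψ → χ) → (χ → ¬χ) = 0 → 0 = 1
(¬(χ ↔ ψ) ∨ ((χ → χ) → ψ)) ↔ (¬(ψ → χ) → (χ → ¬χ)) = 1/5 ↔ 1 = 1/5
((¬(χ → χ) → (χ ↔ ¬χ)) ↔ ((((χ → φ) ∨ (φ ↔ ψ)) → ¬φ) → (((χ → χ) → ¬ψ) ∨ (ψ → ¬χ)))) ∨ ((¬(χ ↔ ψ) ∨ ((χ → χ) → ψ)) ↔ (¬(ψ → χ) → (χ → ¬χ))) = 1 ∨ 1/5 = 1
¬ψ = ¬1/5 = 0
φ ↔ ¬ψ = 3/5 ↔ 0 = 0
¬(φ ↔ ¬ψ) = ¬0 = 1
¬χ = ¬3/5 = 0
¬φ = ¬3/5 = 0
χ → ¬φ = 3/5 → 0 = 0
¬χ ↔ (χ → ¬φ) = 0 ↔ 0 = 1
¬(φ ↔ ¬ψ) ∨ (¬χ ↔ (χ → ¬φ)) = 1 ∨ 1 = 1
φ ↔ χ = 3/5 ↔ 3/5 = 1
ψ ∨ χ = 1/5 ∨ 3/5 = 3/5
(φ ↔ χ) ∨ (ψ ∨ χ) = 1 ∨ 3/5 = 1
ψ → φ = 1/5 → 3/5 = 1
(ψ → φ) → ψ = 1 → 1/5 = 1/5
((φ ↔ χ) ∨ (ψ ∨ χ)) ↔ ((ψ → φ) → ψ) = 1 ↔ 1/5 = 1/5
(¬(φ ↔ ¬ψ) ∨ (¬χ ↔ (χ → ¬φ))) → (((φ ↔ χ) ∨ (ψ ∨ χ)) ↔ ((ψ → φ) → ψ)) = 1 → 1/5 = 1/5
ψ ∨ ψ = 1/5 ∨ 1/5 = 1/5
¬(ψ ∨ ψ) = ¬1/5 = 0
¬χ = ¬3/5 = 0
¬(ψ ∨ ψ) ↔ ¬χ = 0 ↔ 0 = 1
¬(¬(ψ ∨ ψ) ↔ ¬χ) = ¬1 = 0
((¬(φ ↔ ¬ψ) ∨ (¬χ ↔ (χ → ¬φ))) → (((φ ↔ χ) ∨ (ψ ∨ χ)) ↔ ((ψ → φ) → ψ))) → ¬(¬(ψ ∨ ψ) ↔ ¬χ) = 1/5 → 0 = 0
(((¬(χ → χ) → (χ ↔ ¬χ)) ↔ ((((χ → φ) ∨ (φ ↔ ψ)) → ¬φ) → (((χ → χ) → ¬ψ) ∨ (ψ → ¬χ)))) ∨ ((¬(χ ↔ ψ) ∨ ((χ → χ) → ψ)) ↔ (¬(ψ → χ) → (χ → ¬χ)))) → (((¬(φ ↔ ¬ψ) ∨ (¬χ ↔ (χ → ¬φ))) → (((φ ↔ χ) ∨ (ψ ∨ χ)) ↔ ((ψ → φ) → ψ))) → ¬(¬(ψ ∨ ψ) ↔ ¬χ)) = 1 → 0 = 0

0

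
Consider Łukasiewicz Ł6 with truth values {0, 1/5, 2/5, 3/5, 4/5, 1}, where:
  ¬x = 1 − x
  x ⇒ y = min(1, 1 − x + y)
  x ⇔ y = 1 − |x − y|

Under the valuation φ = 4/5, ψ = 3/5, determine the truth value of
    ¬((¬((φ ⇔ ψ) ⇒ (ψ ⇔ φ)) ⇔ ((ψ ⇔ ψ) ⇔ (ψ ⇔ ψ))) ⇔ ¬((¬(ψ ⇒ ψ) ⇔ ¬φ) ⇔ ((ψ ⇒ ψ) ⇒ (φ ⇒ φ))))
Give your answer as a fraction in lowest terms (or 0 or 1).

φ ⇔ ψ = 4/5 ⇔ 3/5 = 4/5
ψ ⇔ φ = 3/5 ⇔ 4/5 = 4/5
(φ ⇔ ψ) ⇒ (ψ ⇔ φ) = 4/5 ⇒ 4/5 = 1
¬((φ ⇔ ψ) ⇒ (ψ ⇔ φ)) = ¬1 = 0
ψ ⇔ ψ = 3/5 ⇔ 3/5 = 1
ψ ⇔ ψ = 3/5 ⇔ 3/5 = 1
(ψ ⇔ ψ) ⇔ (ψ ⇔ ψ) = 1 ⇔ 1 = 1
¬((φ ⇔ ψ) ⇒ (ψ ⇔ φ)) ⇔ ((ψ ⇔ ψ) ⇔ (ψ ⇔ ψ)) = 0 ⇔ 1 = 0
ψ ⇒ ψ = 3/5 ⇒ 3/5 = 1
¬(ψ ⇒ ψ) = ¬1 = 0
¬φ = ¬4/5 = 1/5
¬(ψ ⇒ ψ) ⇔ ¬φ = 0 ⇔ 1/5 = 4/5
ψ ⇒ ψ = 3/5 ⇒ 3/5 = 1
φ ⇒ φ = 4/5 ⇒ 4/5 = 1
(ψ ⇒ ψ) ⇒ (φ ⇒ φ) = 1 ⇒ 1 = 1
(¬(ψ ⇒ ψ) ⇔ ¬φ) ⇔ ((ψ ⇒ ψ) ⇒ (φ ⇒ φ)) = 4/5 ⇔ 1 = 4/5
¬((¬(ψ ⇒ ψ) ⇔ ¬φ) ⇔ ((ψ ⇒ ψ) ⇒ (φ ⇒ φ))) = ¬4/5 = 1/5
(¬((φ ⇔ ψ) ⇒ (ψ ⇔ φ)) ⇔ ((ψ ⇔ ψ) ⇔ (ψ ⇔ ψ))) ⇔ ¬((¬(ψ ⇒ ψ) ⇔ ¬φ) ⇔ ((ψ ⇒ ψ) ⇒ (φ ⇒ φ))) = 0 ⇔ 1/5 = 4/5
¬((¬((φ ⇔ ψ) ⇒ (ψ ⇔ φ)) ⇔ ((ψ ⇔ ψ) ⇔ (ψ ⇔ ψ))) ⇔ ¬((¬(ψ ⇒ ψ) ⇔ ¬φ) ⇔ ((ψ ⇒ ψ) ⇒ (φ ⇒ φ)))) = ¬4/5 = 1/5

1/5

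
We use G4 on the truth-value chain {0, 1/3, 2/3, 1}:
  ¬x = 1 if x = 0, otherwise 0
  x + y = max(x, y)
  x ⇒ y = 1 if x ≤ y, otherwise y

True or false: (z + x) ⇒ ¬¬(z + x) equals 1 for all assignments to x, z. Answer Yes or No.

x = 0, z = 0 ↦ 1
x = 0, z = 1/3 ↦ 1
x = 0, z = 2/3 ↦ 1
x = 0, z = 1 ↦ 1
x = 1/3, z = 0 ↦ 1
x = 1/3, z = 1/3 ↦ 1
x = 1/3, z = 2/3 ↦ 1
x = 1/3, z = 1 ↦ 1
x = 2/3, z = 0 ↦ 1
x = 2/3, z = 1/3 ↦ 1
x = 2/3, z = 2/3 ↦ 1
x = 2/3, z = 1 ↦ 1
x = 1, z = 0 ↦ 1
x = 1, z = 1/3 ↦ 1
x = 1, z = 2/3 ↦ 1
x = 1, z = 1 ↦ 1
Every assignment gives a value ≥ 1.

Yes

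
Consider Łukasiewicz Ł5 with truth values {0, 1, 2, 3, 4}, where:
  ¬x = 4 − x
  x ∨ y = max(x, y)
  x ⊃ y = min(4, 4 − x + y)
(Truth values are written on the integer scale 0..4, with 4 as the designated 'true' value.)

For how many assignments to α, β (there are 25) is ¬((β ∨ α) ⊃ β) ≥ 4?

1

value 4: 1 assignment (counts)
value 3: 2 assignments
value 2: 3 assignments
value 1: 4 assignments
value 0: 15 assignments
So 1 of the 25 assignments meets the threshold.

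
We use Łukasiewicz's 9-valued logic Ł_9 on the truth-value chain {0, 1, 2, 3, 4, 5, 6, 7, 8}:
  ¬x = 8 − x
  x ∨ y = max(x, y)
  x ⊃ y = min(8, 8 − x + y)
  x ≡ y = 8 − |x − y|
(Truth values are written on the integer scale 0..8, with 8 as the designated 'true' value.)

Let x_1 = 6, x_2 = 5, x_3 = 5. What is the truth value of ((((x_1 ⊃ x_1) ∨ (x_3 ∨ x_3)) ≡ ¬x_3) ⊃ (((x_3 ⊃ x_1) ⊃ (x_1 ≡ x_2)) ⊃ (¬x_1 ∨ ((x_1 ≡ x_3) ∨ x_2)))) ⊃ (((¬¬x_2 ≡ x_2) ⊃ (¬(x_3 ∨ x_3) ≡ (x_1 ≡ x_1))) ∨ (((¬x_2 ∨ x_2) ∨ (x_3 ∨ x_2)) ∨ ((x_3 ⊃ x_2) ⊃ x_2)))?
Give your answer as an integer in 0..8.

x_1 ⊃ x_1 = 6 ⊃ 6 = 8
x_3 ∨ x_3 = 5 ∨ 5 = 5
(x_1 ⊃ x_1) ∨ (x_3 ∨ x_3) = 8 ∨ 5 = 8
¬x_3 = ¬5 = 3
((x_1 ⊃ x_1) ∨ (x_3 ∨ x_3)) ≡ ¬x_3 = 8 ≡ 3 = 3
x_3 ⊃ x_1 = 5 ⊃ 6 = 8
x_1 ≡ x_2 = 6 ≡ 5 = 7
(x_3 ⊃ x_1) ⊃ (x_1 ≡ x_2) = 8 ⊃ 7 = 7
¬x_1 = ¬6 = 2
x_1 ≡ x_3 = 6 ≡ 5 = 7
(x_1 ≡ x_3) ∨ x_2 = 7 ∨ 5 = 7
¬x_1 ∨ ((x_1 ≡ x_3) ∨ x_2) = 2 ∨ 7 = 7
((x_3 ⊃ x_1) ⊃ (x_1 ≡ x_2)) ⊃ (¬x_1 ∨ ((x_1 ≡ x_3) ∨ x_2)) = 7 ⊃ 7 = 8
(((x_1 ⊃ x_1) ∨ (x_3 ∨ x_3)) ≡ ¬x_3) ⊃ (((x_3 ⊃ x_1) ⊃ (x_1 ≡ x_2)) ⊃ (¬x_1 ∨ ((x_1 ≡ x_3) ∨ x_2))) = 3 ⊃ 8 = 8
¬x_2 = ¬5 = 3
¬¬x_2 = ¬3 = 5
¬¬x_2 ≡ x_2 = 5 ≡ 5 = 8
x_3 ∨ x_3 = 5 ∨ 5 = 5
¬(x_3 ∨ x_3) = ¬5 = 3
x_1 ≡ x_1 = 6 ≡ 6 = 8
¬(x_3 ∨ x_3) ≡ (x_1 ≡ x_1) = 3 ≡ 8 = 3
(¬¬x_2 ≡ x_2) ⊃ (¬(x_3 ∨ x_3) ≡ (x_1 ≡ x_1)) = 8 ⊃ 3 = 3
¬x_2 = ¬5 = 3
¬x_2 ∨ x_2 = 3 ∨ 5 = 5
x_3 ∨ x_2 = 5 ∨ 5 = 5
(¬x_2 ∨ x_2) ∨ (x_3 ∨ x_2) = 5 ∨ 5 = 5
x_3 ⊃ x_2 = 5 ⊃ 5 = 8
(x_3 ⊃ x_2) ⊃ x_2 = 8 ⊃ 5 = 5
((¬x_2 ∨ x_2) ∨ (x_3 ∨ x_2)) ∨ ((x_3 ⊃ x_2) ⊃ x_2) = 5 ∨ 5 = 5
((¬¬x_2 ≡ x_2) ⊃ (¬(x_3 ∨ x_3) ≡ (x_1 ≡ x_1))) ∨ (((¬x_2 ∨ x_2) ∨ (x_3 ∨ x_2)) ∨ ((x_3 ⊃ x_2) ⊃ x_2)) = 3 ∨ 5 = 5
((((x_1 ⊃ x_1) ∨ (x_3 ∨ x_3)) ≡ ¬x_3) ⊃ (((x_3 ⊃ x_1) ⊃ (x_1 ≡ x_2)) ⊃ (¬x_1 ∨ ((x_1 ≡ x_3) ∨ x_2)))) ⊃ (((¬¬x_2 ≡ x_2) ⊃ (¬(x_3 ∨ x_3) ≡ (x_1 ≡ x_1))) ∨ (((¬x_2 ∨ x_2) ∨ (x_3 ∨ x_2)) ∨ ((x_3 ⊃ x_2) ⊃ x_2))) = 8 ⊃ 5 = 5

5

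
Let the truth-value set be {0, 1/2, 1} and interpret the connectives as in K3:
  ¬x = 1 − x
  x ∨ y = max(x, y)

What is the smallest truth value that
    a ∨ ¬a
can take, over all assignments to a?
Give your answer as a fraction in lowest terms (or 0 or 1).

Take a = 1/2:
¬a = ¬1/2 = 1/2
a ∨ ¬a = 1/2 ∨ 1/2 = 1/2
No assignment yields a value below 1/2, so this is the minimum.

1/2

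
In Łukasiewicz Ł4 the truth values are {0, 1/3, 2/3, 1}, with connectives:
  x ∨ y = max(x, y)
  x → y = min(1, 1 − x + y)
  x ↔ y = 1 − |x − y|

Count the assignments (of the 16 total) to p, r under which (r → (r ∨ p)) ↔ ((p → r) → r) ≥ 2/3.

12

p = 0, r = 0 ↦ 0  <
p = 0, r = 1/3 ↦ 1/3  <
p = 0, r = 2/3 ↦ 2/3  ≥
p = 0, r = 1 ↦ 1  ≥
p = 1/3, r = 0 ↦ 1/3  <
p = 1/3, r = 1/3 ↦ 1/3  <
p = 1/3, r = 2/3 ↦ 2/3  ≥
p = 1/3, r = 1 ↦ 1  ≥
p = 2/3, r = 0 ↦ 2/3  ≥
p = 2/3, r = 1/3 ↦ 2/3  ≥
p = 2/3, r = 2/3 ↦ 2/3  ≥
p = 2/3, r = 1 ↦ 1  ≥
p = 1, r = 0 ↦ 1  ≥
p = 1, r = 1/3 ↦ 1  ≥
p = 1, r = 2/3 ↦ 1  ≥
p = 1, r = 1 ↦ 1  ≥
So 12 of the 16 assignments meet the threshold.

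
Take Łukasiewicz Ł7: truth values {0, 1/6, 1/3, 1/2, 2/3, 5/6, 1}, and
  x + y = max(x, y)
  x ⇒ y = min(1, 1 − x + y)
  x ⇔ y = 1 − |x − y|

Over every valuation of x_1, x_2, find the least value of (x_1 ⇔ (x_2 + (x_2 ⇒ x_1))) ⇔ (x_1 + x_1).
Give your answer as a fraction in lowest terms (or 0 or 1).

Take x_1 = 0, x_2 = 1/2:
x_2 ⇒ x_1 = 1/2 ⇒ 0 = 1/2
x_2 + (x_2 ⇒ x_1) = 1/2 + 1/2 = 1/2
x_1 ⇔ (x_2 + (x_2 ⇒ x_1)) = 0 ⇔ 1/2 = 1/2
x_1 + x_1 = 0 + 0 = 0
(x_1 ⇔ (x_2 + (x_2 ⇒ x_1))) ⇔ (x_1 + x_1) = 1/2 ⇔ 0 = 1/2
No assignment yields a value below 1/2, so this is the minimum.

1/2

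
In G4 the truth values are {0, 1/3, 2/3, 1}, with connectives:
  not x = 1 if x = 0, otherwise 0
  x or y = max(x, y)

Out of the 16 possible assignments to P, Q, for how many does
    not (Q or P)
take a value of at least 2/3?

1

P = 0, Q = 0 ↦ 1  ≥
P = 0, Q = 1/3 ↦ 0  <
P = 0, Q = 2/3 ↦ 0  <
P = 0, Q = 1 ↦ 0  <
P = 1/3, Q = 0 ↦ 0  <
P = 1/3, Q = 1/3 ↦ 0  <
P = 1/3, Q = 2/3 ↦ 0  <
P = 1/3, Q = 1 ↦ 0  <
P = 2/3, Q = 0 ↦ 0  <
P = 2/3, Q = 1/3 ↦ 0  <
P = 2/3, Q = 2/3 ↦ 0  <
P = 2/3, Q = 1 ↦ 0  <
P = 1, Q = 0 ↦ 0  <
P = 1, Q = 1/3 ↦ 0  <
P = 1, Q = 2/3 ↦ 0  <
P = 1, Q = 1 ↦ 0  <
So 1 of the 16 assignments meets the threshold.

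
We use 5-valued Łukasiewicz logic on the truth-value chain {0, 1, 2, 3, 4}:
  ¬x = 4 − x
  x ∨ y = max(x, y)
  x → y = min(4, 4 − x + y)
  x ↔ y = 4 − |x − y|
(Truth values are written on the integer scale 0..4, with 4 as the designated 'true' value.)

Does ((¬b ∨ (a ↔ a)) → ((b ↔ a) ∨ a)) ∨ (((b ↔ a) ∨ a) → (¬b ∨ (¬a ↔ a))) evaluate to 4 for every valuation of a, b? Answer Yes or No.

Counterexample: take a = 1, b = 2.
¬b = ¬2 = 2
a ↔ a = 1 ↔ 1 = 4
¬b ∨ (a ↔ a) = 2 ∨ 4 = 4
b ↔ a = 2 ↔ 1 = 3
(b ↔ a) ∨ a = 3 ∨ 1 = 3
(¬b ∨ (a ↔ a)) → ((b ↔ a) ∨ a) = 4 → 3 = 3
b ↔ a = 2 ↔ 1 = 3
(b ↔ a) ∨ a = 3 ∨ 1 = 3
¬b = ¬2 = 2
¬a = ¬1 = 3
¬a ↔ a = 3 ↔ 1 = 2
¬b ∨ (¬a ↔ a) = 2 ∨ 2 = 2
((b ↔ a) ∨ a) → (¬b ∨ (¬a ↔ a)) = 3 → 2 = 3
((¬b ∨ (a ↔ a)) → ((b ↔ a) ∨ a)) ∨ (((b ↔ a) ∨ a) → (¬b ∨ (¬a ↔ a))) = 3 ∨ 3 = 3
This gives 3 ≠ 4.

No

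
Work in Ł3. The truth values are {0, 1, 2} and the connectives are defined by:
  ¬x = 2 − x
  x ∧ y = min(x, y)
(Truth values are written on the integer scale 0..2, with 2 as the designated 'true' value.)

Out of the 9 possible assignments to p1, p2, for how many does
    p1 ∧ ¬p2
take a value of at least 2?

1

p1 = 0, p2 = 0 ↦ 0  <
p1 = 0, p2 = 1 ↦ 0  <
p1 = 0, p2 = 2 ↦ 0  <
p1 = 1, p2 = 0 ↦ 1  <
p1 = 1, p2 = 1 ↦ 1  <
p1 = 1, p2 = 2 ↦ 0  <
p1 = 2, p2 = 0 ↦ 2  ≥
p1 = 2, p2 = 1 ↦ 1  <
p1 = 2, p2 = 2 ↦ 0  <
So 1 of the 9 assignments meets the threshold.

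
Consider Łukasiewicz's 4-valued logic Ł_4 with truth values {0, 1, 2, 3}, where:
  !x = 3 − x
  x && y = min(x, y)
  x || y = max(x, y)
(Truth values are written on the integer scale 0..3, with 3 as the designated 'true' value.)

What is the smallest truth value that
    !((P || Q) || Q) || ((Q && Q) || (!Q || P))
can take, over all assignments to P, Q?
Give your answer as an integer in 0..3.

Take P = 0, Q = 1:
P || Q = 0 || 1 = 1
(P || Q) || Q = 1 || 1 = 1
!((P || Q) || Q) = !1 = 2
Q && Q = 1 && 1 = 1
!Q = !1 = 2
!Q || P = 2 || 0 = 2
(Q && Q) || (!Q || P) = 1 || 2 = 2
!((P || Q) || Q) || ((Q && Q) || (!Q || P)) = 2 || 2 = 2
No assignment yields a value below 2, so this is the minimum.

2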